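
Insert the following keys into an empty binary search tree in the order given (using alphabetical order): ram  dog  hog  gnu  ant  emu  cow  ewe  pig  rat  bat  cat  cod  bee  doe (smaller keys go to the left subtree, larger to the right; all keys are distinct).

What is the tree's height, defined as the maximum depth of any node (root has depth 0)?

Insert ram: tree is empty, so ram becomes the root.
Insert dog: dog < ram → go left. Place as left child of ram.
Insert hog: hog < ram → go left; hog > dog → go right. Place as right child of dog.
Insert gnu: gnu < ram → go left; gnu > dog → go right; gnu < hog → go left. Place as left child of hog.
Insert ant: ant < ram → go left; ant < dog → go left. Place as left child of dog.
Insert emu: emu < ram → go left; emu > dog → go right; emu < hog → go left; emu < gnu → go left. Place as left child of gnu.
Insert cow: cow < ram → go left; cow < dog → go left; cow > ant → go right. Place as right child of ant.
Insert ewe: ewe < ram → go left; ewe > dog → go right; ewe < hog → go left; ewe < gnu → go left; ewe > emu → go right. Place as right child of emu.
Insert pig: pig < ram → go left; pig > dog → go right; pig > hog → go right. Place as right child of hog.
Insert rat: rat > ram → go right. Place as right child of ram.
Insert bat: bat < ram → go left; bat < dog → go left; bat > ant → go right; bat < cow → go left. Place as left child of cow.
Insert cat: cat < ram → go left; cat < dog → go left; cat > ant → go right; cat < cow → go left; cat > bat → go right. Place as right child of bat.
Insert cod: cod < ram → go left; cod < dog → go left; cod > ant → go right; cod < cow → go left; cod > bat → go right; cod > cat → go right. Place as right child of cat.
Insert bee: bee < ram → go left; bee < dog → go left; bee > ant → go right; bee < cow → go left; bee > bat → go right; bee < cat → go left. Place as left child of cat.
Insert doe: doe < ram → go left; doe < dog → go left; doe > ant → go right; doe > cow → go right. Place as right child of cow.

The deepest node is cod at depth 6.

6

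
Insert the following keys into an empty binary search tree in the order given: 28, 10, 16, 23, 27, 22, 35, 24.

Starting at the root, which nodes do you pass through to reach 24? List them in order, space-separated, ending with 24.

28 10 16 23 27 24

28: root
10: left child of 28 (depth 1)
16: right child of 10 (depth 2)
23: right child of 16 (depth 3)
27: right child of 23 (depth 4)
22: left child of 23 (depth 4)
35: right child of 28 (depth 1)
24: left child of 27 (depth 5)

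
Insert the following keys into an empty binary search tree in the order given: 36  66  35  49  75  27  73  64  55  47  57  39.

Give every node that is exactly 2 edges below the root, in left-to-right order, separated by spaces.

36: root
66: right child of 36 (depth 1)
35: left child of 36 (depth 1)
49: left child of 66 (depth 2)
75: right child of 66 (depth 2)
27: left child of 35 (depth 2)
73: left child of 75 (depth 3)
64: right child of 49 (depth 3)
55: left child of 64 (depth 4)
47: left child of 49 (depth 3)
57: right child of 55 (depth 5)
39: left child of 47 (depth 4)

27 49 75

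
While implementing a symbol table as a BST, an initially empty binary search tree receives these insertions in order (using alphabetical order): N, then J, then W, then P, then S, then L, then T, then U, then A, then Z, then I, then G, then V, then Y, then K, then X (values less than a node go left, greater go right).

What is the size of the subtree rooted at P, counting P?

5

Resulting structure (node: left, right):
  N: L=J, R=W
  J: L=A, R=L
  W: L=P, R=Z
  P: L=–, R=S
  S: L=–, R=T
  L: L=K, R=–
  T: L=–, R=U
  U: L=–, R=V
  A: L=–, R=I
  Z: L=Y, R=–
  I: L=G, R=–
  G: L=–, R=–
  V: L=–, R=–
  Y: L=X, R=–
  K: L=–, R=–
  X: L=–, R=–

Subtree rooted at P contains: P, S, T, U, V — 5 nodes.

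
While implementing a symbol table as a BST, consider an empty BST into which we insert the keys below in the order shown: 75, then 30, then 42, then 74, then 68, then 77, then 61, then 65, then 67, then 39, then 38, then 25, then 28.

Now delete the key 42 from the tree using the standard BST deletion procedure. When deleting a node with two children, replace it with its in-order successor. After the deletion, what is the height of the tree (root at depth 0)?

6

Insert 75: tree is empty, so 75 becomes the root.
Insert 30: 30 < 75 → go left. Place as left child of 75.
Insert 42: 42 < 75 → go left; 42 > 30 → go right. Place as right child of 30.
Insert 74: 74 < 75 → go left; 74 > 30 → go right; 74 > 42 → go right. Place as right child of 42.
Insert 68: 68 < 75 → go left; 68 > 30 → go right; 68 > 42 → go right; 68 < 74 → go left. Place as left child of 74.
Insert 77: 77 > 75 → go right. Place as right child of 75.
Insert 61: 61 < 75 → go left; 61 > 30 → go right; 61 > 42 → go right; 61 < 74 → go left; 61 < 68 → go left. Place as left child of 68.
Insert 65: 65 < 75 → go left; 65 > 30 → go right; 65 > 42 → go right; 65 < 74 → go left; 65 < 68 → go left; 65 > 61 → go right. Place as right child of 61.
Insert 67: 67 < 75 → go left; 67 > 30 → go right; 67 > 42 → go right; 67 < 74 → go left; 67 < 68 → go left; 67 > 61 → go right; 67 > 65 → go right. Place as right child of 65.
Insert 39: 39 < 75 → go left; 39 > 30 → go right; 39 < 42 → go left. Place as left child of 42.
Insert 38: 38 < 75 → go left; 38 > 30 → go right; 38 < 42 → go left; 38 < 39 → go left. Place as left child of 39.
Insert 25: 25 < 75 → go left; 25 < 30 → go left. Place as left child of 30.
Insert 28: 28 < 75 → go left; 28 < 30 → go left; 28 > 25 → go right. Place as right child of 25.

Delete 42 (two children — replace with in-order successor).
After deletion, deepest node is 67 at depth 6.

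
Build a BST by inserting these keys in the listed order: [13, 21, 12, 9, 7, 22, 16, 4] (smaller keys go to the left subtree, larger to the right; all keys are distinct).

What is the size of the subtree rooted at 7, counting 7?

13: root
21: right child of 13 (depth 1)
12: left child of 13 (depth 1)
9: left child of 12 (depth 2)
7: left child of 9 (depth 3)
22: right child of 21 (depth 2)
16: left child of 21 (depth 2)
4: left child of 7 (depth 4)

Subtree rooted at 7 contains: 7, 4 — 2 nodes.

2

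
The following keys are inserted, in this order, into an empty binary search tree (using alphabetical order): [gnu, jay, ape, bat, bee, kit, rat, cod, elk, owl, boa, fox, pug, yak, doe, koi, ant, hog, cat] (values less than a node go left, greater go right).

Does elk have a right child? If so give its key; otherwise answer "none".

fox

Insert gnu: tree is empty, so gnu becomes the root.
Insert jay: jay > gnu → go right. Place as right child of gnu.
Insert ape: ape < gnu → go left. Place as left child of gnu.
Insert bat: bat < gnu → go left; bat > ape → go right. Place as right child of ape.
Insert bee: bee < gnu → go left; bee > ape → go right; bee > bat → go right. Place as right child of bat.
Insert kit: kit > gnu → go right; kit > jay → go right. Place as right child of jay.
Insert rat: rat > gnu → go right; rat > jay → go right; rat > kit → go right. Place as right child of kit.
Insert cod: cod < gnu → go left; cod > ape → go right; cod > bat → go right; cod > bee → go right. Place as right child of bee.
Insert elk: elk < gnu → go left; elk > ape → go right; elk > bat → go right; elk > bee → go right; elk > cod → go right. Place as right child of cod.
Insert owl: owl > gnu → go right; owl > jay → go right; owl > kit → go right; owl < rat → go left. Place as left child of rat.
Insert boa: boa < gnu → go left; boa > ape → go right; boa > bat → go right; boa > bee → go right; boa < cod → go left. Place as left child of cod.
Insert fox: fox < gnu → go left; fox > ape → go right; fox > bat → go right; fox > bee → go right; fox > cod → go right; fox > elk → go right. Place as right child of elk.
Insert pug: pug > gnu → go right; pug > jay → go right; pug > kit → go right; pug < rat → go left; pug > owl → go right. Place as right child of owl.
Insert yak: yak > gnu → go right; yak > jay → go right; yak > kit → go right; yak > rat → go right. Place as right child of rat.
Insert doe: doe < gnu → go left; doe > ape → go right; doe > bat → go right; doe > bee → go right; doe > cod → go right; doe < elk → go left. Place as left child of elk.
Insert koi: koi > gnu → go right; koi > jay → go right; koi > kit → go right; koi < rat → go left; koi < owl → go left. Place as left child of owl.
Insert ant: ant < gnu → go left; ant < ape → go left. Place as left child of ape.
Insert hog: hog > gnu → go right; hog < jay → go left. Place as left child of jay.
Insert cat: cat < gnu → go left; cat > ape → go right; cat > bat → go right; cat > bee → go right; cat < cod → go left; cat > boa → go right. Place as right child of boa.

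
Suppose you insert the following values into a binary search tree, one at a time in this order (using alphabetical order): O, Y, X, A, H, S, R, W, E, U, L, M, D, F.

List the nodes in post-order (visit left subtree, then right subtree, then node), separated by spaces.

D F E M L H A R U W S X Y O

Insert O: tree is empty, so O becomes the root.
Insert Y: Y > O → go right. Place as right child of O.
Insert X: X > O → go right; X < Y → go left. Place as left child of Y.
Insert A: A < O → go left. Place as left child of O.
Insert H: H < O → go left; H > A → go right. Place as right child of A.
Insert S: S > O → go right; S < Y → go left; S < X → go left. Place as left child of X.
Insert R: R > O → go right; R < Y → go left; R < X → go left; R < S → go left. Place as left child of S.
Insert W: W > O → go right; W < Y → go left; W < X → go left; W > S → go right. Place as right child of S.
Insert E: E < O → go left; E > A → go right; E < H → go left. Place as left child of H.
Insert U: U > O → go right; U < Y → go left; U < X → go left; U > S → go right; U < W → go left. Place as left child of W.
Insert L: L < O → go left; L > A → go right; L > H → go right. Place as right child of H.
Insert M: M < O → go left; M > A → go right; M > H → go right; M > L → go right. Place as right child of L.
Insert D: D < O → go left; D > A → go right; D < H → go left; D < E → go left. Place as left child of E.
Insert F: F < O → go left; F > A → go right; F < H → go left; F > E → go right. Place as right child of E.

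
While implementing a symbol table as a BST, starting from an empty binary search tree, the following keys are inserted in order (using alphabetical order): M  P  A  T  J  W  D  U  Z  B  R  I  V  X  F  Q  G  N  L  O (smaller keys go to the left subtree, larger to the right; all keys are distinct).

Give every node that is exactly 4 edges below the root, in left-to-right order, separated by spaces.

B I Q U Z

Insert M: tree is empty, so M becomes the root.
Insert P: P > M → go right. Place as right child of M.
Insert A: A < M → go left. Place as left child of M.
Insert T: T > M → go right; T > P → go right. Place as right child of P.
Insert J: J < M → go left; J > A → go right. Place as right child of A.
Insert W: W > M → go right; W > P → go right; W > T → go right. Place as right child of T.
Insert D: D < M → go left; D > A → go right; D < J → go left. Place as left child of J.
Insert U: U > M → go right; U > P → go right; U > T → go right; U < W → go left. Place as left child of W.
Insert Z: Z > M → go right; Z > P → go right; Z > T → go right; Z > W → go right. Place as right child of W.
Insert B: B < M → go left; B > A → go right; B < J → go left; B < D → go left. Place as left child of D.
Insert R: R > M → go right; R > P → go right; R < T → go left. Place as left child of T.
Insert I: I < M → go left; I > A → go right; I < J → go left; I > D → go right. Place as right child of D.
Insert V: V > M → go right; V > P → go right; V > T → go right; V < W → go left; V > U → go right. Place as right child of U.
Insert X: X > M → go right; X > P → go right; X > T → go right; X > W → go right; X < Z → go left. Place as left child of Z.
Insert F: F < M → go left; F > A → go right; F < J → go left; F > D → go right; F < I → go left. Place as left child of I.
Insert Q: Q > M → go right; Q > P → go right; Q < T → go left; Q < R → go left. Place as left child of R.
Insert G: G < M → go left; G > A → go right; G < J → go left; G > D → go right; G < I → go left; G > F → go right. Place as right child of F.
Insert N: N > M → go right; N < P → go left. Place as left child of P.
Insert L: L < M → go left; L > A → go right; L > J → go right. Place as right child of J.
Insert O: O > M → go right; O < P → go left; O > N → go right. Place as right child of N.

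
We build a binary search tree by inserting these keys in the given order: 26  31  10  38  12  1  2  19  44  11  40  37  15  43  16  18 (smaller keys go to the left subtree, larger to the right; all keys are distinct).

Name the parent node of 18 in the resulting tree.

Insert 26: tree is empty, so 26 becomes the root.
Insert 31: 31 > 26 → go right. Place as right child of 26.
Insert 10: 10 < 26 → go left. Place as left child of 26.
Insert 38: 38 > 26 → go right; 38 > 31 → go right. Place as right child of 31.
Insert 12: 12 < 26 → go left; 12 > 10 → go right. Place as right child of 10.
Insert 1: 1 < 26 → go left; 1 < 10 → go left. Place as left child of 10.
Insert 2: 2 < 26 → go left; 2 < 10 → go left; 2 > 1 → go right. Place as right child of 1.
Insert 19: 19 < 26 → go left; 19 > 10 → go right; 19 > 12 → go right. Place as right child of 12.
Insert 44: 44 > 26 → go right; 44 > 31 → go right; 44 > 38 → go right. Place as right child of 38.
Insert 11: 11 < 26 → go left; 11 > 10 → go right; 11 < 12 → go left. Place as left child of 12.
Insert 40: 40 > 26 → go right; 40 > 31 → go right; 40 > 38 → go right; 40 < 44 → go left. Place as left child of 44.
Insert 37: 37 > 26 → go right; 37 > 31 → go right; 37 < 38 → go left. Place as left child of 38.
Insert 15: 15 < 26 → go left; 15 > 10 → go right; 15 > 12 → go right; 15 < 19 → go left. Place as left child of 19.
Insert 43: 43 > 26 → go right; 43 > 31 → go right; 43 > 38 → go right; 43 < 44 → go left; 43 > 40 → go right. Place as right child of 40.
Insert 16: 16 < 26 → go left; 16 > 10 → go right; 16 > 12 → go right; 16 < 19 → go left; 16 > 15 → go right. Place as right child of 15.
Insert 18: 18 < 26 → go left; 18 > 10 → go right; 18 > 12 → go right; 18 < 19 → go left; 18 > 15 → go right; 18 > 16 → go right. Place as right child of 16.

16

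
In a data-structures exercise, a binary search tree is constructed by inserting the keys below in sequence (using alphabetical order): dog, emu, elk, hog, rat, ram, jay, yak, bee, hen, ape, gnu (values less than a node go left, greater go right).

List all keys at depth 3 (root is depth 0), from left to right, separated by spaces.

hen rat

dog: root
emu: right child of dog (depth 1)
elk: left child of emu (depth 2)
hog: right child of emu (depth 2)
rat: right child of hog (depth 3)
ram: left child of rat (depth 4)
jay: left child of ram (depth 5)
yak: right child of rat (depth 4)
bee: left child of dog (depth 1)
hen: left child of hog (depth 3)
ape: left child of bee (depth 2)
gnu: left child of hen (depth 4)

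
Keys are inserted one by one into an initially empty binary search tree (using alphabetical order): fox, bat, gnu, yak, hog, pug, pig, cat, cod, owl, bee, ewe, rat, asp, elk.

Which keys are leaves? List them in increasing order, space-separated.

fox: root
bat: left child of fox (depth 1)
gnu: right child of fox (depth 1)
yak: right child of gnu (depth 2)
hog: left child of yak (depth 3)
pug: right child of hog (depth 4)
pig: left child of pug (depth 5)
cat: right child of bat (depth 2)
cod: right child of cat (depth 3)
owl: left child of pig (depth 6)
bee: left child of cat (depth 3)
ewe: right child of cod (depth 4)
rat: right child of pug (depth 5)
asp: left child of bat (depth 2)
elk: left child of ewe (depth 5)

asp bee elk owl rat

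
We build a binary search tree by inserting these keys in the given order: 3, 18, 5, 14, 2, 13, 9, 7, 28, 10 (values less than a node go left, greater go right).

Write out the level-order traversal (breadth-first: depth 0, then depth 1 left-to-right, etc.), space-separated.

3 2 18 5 28 14 13 9 7 10

3: root
18: right child of 3 (depth 1)
5: left child of 18 (depth 2)
14: right child of 5 (depth 3)
2: left child of 3 (depth 1)
13: left child of 14 (depth 4)
9: left child of 13 (depth 5)
7: left child of 9 (depth 6)
28: right child of 18 (depth 2)
10: right child of 9 (depth 6)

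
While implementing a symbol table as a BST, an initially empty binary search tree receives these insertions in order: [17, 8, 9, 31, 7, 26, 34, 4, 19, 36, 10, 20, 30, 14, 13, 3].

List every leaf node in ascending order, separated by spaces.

Insert 17: tree is empty, so 17 becomes the root.
Insert 8: 8 < 17 → go left. Place as left child of 17.
Insert 9: 9 < 17 → go left; 9 > 8 → go right. Place as right child of 8.
Insert 31: 31 > 17 → go right. Place as right child of 17.
Insert 7: 7 < 17 → go left; 7 < 8 → go left. Place as left child of 8.
Insert 26: 26 > 17 → go right; 26 < 31 → go left. Place as left child of 31.
Insert 34: 34 > 17 → go right; 34 > 31 → go right. Place as right child of 31.
Insert 4: 4 < 17 → go left; 4 < 8 → go left; 4 < 7 → go left. Place as left child of 7.
Insert 19: 19 > 17 → go right; 19 < 31 → go left; 19 < 26 → go left. Place as left child of 26.
Insert 36: 36 > 17 → go right; 36 > 31 → go right; 36 > 34 → go right. Place as right child of 34.
Insert 10: 10 < 17 → go left; 10 > 8 → go right; 10 > 9 → go right. Place as right child of 9.
Insert 20: 20 > 17 → go right; 20 < 31 → go left; 20 < 26 → go left; 20 > 19 → go right. Place as right child of 19.
Insert 30: 30 > 17 → go right; 30 < 31 → go left; 30 > 26 → go right. Place as right child of 26.
Insert 14: 14 < 17 → go left; 14 > 8 → go right; 14 > 9 → go right; 14 > 10 → go right. Place as right child of 10.
Insert 13: 13 < 17 → go left; 13 > 8 → go right; 13 > 9 → go right; 13 > 10 → go right; 13 < 14 → go left. Place as left child of 14.
Insert 3: 3 < 17 → go left; 3 < 8 → go left; 3 < 7 → go left; 3 < 4 → go left. Place as left child of 4.

3 13 20 30 36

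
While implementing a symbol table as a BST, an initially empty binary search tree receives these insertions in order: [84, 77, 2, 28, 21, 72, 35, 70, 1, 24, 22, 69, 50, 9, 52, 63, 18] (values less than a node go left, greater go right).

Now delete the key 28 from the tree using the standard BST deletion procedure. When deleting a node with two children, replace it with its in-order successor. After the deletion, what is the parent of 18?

9

Resulting structure (node: left, right):
  84: L=77, R=–
  77: L=2, R=–
  2: L=1, R=28
  28: L=21, R=72
  21: L=9, R=24
  72: L=35, R=–
  35: L=–, R=70
  70: L=69, R=–
  1: L=–, R=–
  24: L=22, R=–
  22: L=–, R=–
  69: L=50, R=–
  50: L=–, R=52
  9: L=–, R=18
  52: L=–, R=63
  63: L=–, R=–
  18: L=–, R=–

Delete 28 (two children — replace with in-order successor).
After deletion, 18's parent is 9.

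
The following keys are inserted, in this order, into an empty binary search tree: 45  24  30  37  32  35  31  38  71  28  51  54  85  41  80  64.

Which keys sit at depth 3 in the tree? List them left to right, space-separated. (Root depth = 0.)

Insert 45: tree is empty, so 45 becomes the root.
Insert 24: 24 < 45 → go left. Place as left child of 45.
Insert 30: 30 < 45 → go left; 30 > 24 → go right. Place as right child of 24.
Insert 37: 37 < 45 → go left; 37 > 24 → go right; 37 > 30 → go right. Place as right child of 30.
Insert 32: 32 < 45 → go left; 32 > 24 → go right; 32 > 30 → go right; 32 < 37 → go left. Place as left child of 37.
Insert 35: 35 < 45 → go left; 35 > 24 → go right; 35 > 30 → go right; 35 < 37 → go left; 35 > 32 → go right. Place as right child of 32.
Insert 31: 31 < 45 → go left; 31 > 24 → go right; 31 > 30 → go right; 31 < 37 → go left; 31 < 32 → go left. Place as left child of 32.
Insert 38: 38 < 45 → go left; 38 > 24 → go right; 38 > 30 → go right; 38 > 37 → go right. Place as right child of 37.
Insert 71: 71 > 45 → go right. Place as right child of 45.
Insert 28: 28 < 45 → go left; 28 > 24 → go right; 28 < 30 → go left. Place as left child of 30.
Insert 51: 51 > 45 → go right; 51 < 71 → go left. Place as left child of 71.
Insert 54: 54 > 45 → go right; 54 < 71 → go left; 54 > 51 → go right. Place as right child of 51.
Insert 85: 85 > 45 → go right; 85 > 71 → go right. Place as right child of 71.
Insert 41: 41 < 45 → go left; 41 > 24 → go right; 41 > 30 → go right; 41 > 37 → go right; 41 > 38 → go right. Place as right child of 38.
Insert 80: 80 > 45 → go right; 80 > 71 → go right; 80 < 85 → go left. Place as left child of 85.
Insert 64: 64 > 45 → go right; 64 < 71 → go left; 64 > 51 → go right; 64 > 54 → go right. Place as right child of 54.

28 37 54 80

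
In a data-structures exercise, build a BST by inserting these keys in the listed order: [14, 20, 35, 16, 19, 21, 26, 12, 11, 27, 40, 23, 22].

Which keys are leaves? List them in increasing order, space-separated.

14: root
20: right child of 14 (depth 1)
35: right child of 20 (depth 2)
16: left child of 20 (depth 2)
19: right child of 16 (depth 3)
21: left child of 35 (depth 3)
26: right child of 21 (depth 4)
12: left child of 14 (depth 1)
11: left child of 12 (depth 2)
27: right child of 26 (depth 5)
40: right child of 35 (depth 3)
23: left child of 26 (depth 5)
22: left child of 23 (depth 6)

11 19 22 27 40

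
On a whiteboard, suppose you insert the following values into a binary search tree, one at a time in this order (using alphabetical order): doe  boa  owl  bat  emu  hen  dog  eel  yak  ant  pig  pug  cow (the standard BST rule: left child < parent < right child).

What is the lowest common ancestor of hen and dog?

doe: root
boa: left child of doe (depth 1)
owl: right child of doe (depth 1)
bat: left child of boa (depth 2)
emu: left child of owl (depth 2)
hen: right child of emu (depth 3)
dog: left child of emu (depth 3)
eel: right child of dog (depth 4)
yak: right child of owl (depth 2)
ant: left child of bat (depth 3)
pig: left child of yak (depth 3)
pug: right child of pig (depth 4)
cow: right child of boa (depth 2)

Path to hen: doe → owl → emu → hen
Path to dog: doe → owl → emu → dog
The paths share a prefix ending at emu, then split left and right.

emu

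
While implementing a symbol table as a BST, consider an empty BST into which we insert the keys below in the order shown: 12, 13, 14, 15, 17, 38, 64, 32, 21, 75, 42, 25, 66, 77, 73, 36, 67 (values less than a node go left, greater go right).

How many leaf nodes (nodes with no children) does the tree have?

5

Insert 12: tree is empty, so 12 becomes the root.
Insert 13: 13 > 12 → go right. Place as right child of 12.
Insert 14: 14 > 12 → go right; 14 > 13 → go right. Place as right child of 13.
Insert 15: 15 > 12 → go right; 15 > 13 → go right; 15 > 14 → go right. Place as right child of 14.
Insert 17: 17 > 12 → go right; 17 > 13 → go right; 17 > 14 → go right; 17 > 15 → go right. Place as right child of 15.
Insert 38: 38 > 12 → go right; 38 > 13 → go right; 38 > 14 → go right; 38 > 15 → go right; 38 > 17 → go right. Place as right child of 17.
Insert 64: 64 > 12 → go right; 64 > 13 → go right; 64 > 14 → go right; 64 > 15 → go right; 64 > 17 → go right; 64 > 38 → go right. Place as right child of 38.
Insert 32: 32 > 12 → go right; 32 > 13 → go right; 32 > 14 → go right; 32 > 15 → go right; 32 > 17 → go right; 32 < 38 → go left. Place as left child of 38.
Insert 21: 21 > 12 → go right; 21 > 13 → go right; 21 > 14 → go right; 21 > 15 → go right; 21 > 17 → go right; 21 < 38 → go left; 21 < 32 → go left. Place as left child of 32.
Insert 75: 75 > 12 → go right; 75 > 13 → go right; 75 > 14 → go right; 75 > 15 → go right; 75 > 17 → go right; 75 > 38 → go right; 75 > 64 → go right. Place as right child of 64.
Insert 42: 42 > 12 → go right; 42 > 13 → go right; 42 > 14 → go right; 42 > 15 → go right; 42 > 17 → go right; 42 > 38 → go right; 42 < 64 → go left. Place as left child of 64.
Insert 25: 25 > 12 → go right; 25 > 13 → go right; 25 > 14 → go right; 25 > 15 → go right; 25 > 17 → go right; 25 < 38 → go left; 25 < 32 → go left; 25 > 21 → go right. Place as right child of 21.
Insert 66: 66 > 12 → go right; 66 > 13 → go right; 66 > 14 → go right; 66 > 15 → go right; 66 > 17 → go right; 66 > 38 → go right; 66 > 64 → go right; 66 < 75 → go left. Place as left child of 75.
Insert 77: 77 > 12 → go right; 77 > 13 → go right; 77 > 14 → go right; 77 > 15 → go right; 77 > 17 → go right; 77 > 38 → go right; 77 > 64 → go right; 77 > 75 → go right. Place as right child of 75.
Insert 73: 73 > 12 → go right; 73 > 13 → go right; 73 > 14 → go right; 73 > 15 → go right; 73 > 17 → go right; 73 > 38 → go right; 73 > 64 → go right; 73 < 75 → go left; 73 > 66 → go right. Place as right child of 66.
Insert 36: 36 > 12 → go right; 36 > 13 → go right; 36 > 14 → go right; 36 > 15 → go right; 36 > 17 → go right; 36 < 38 → go left; 36 > 32 → go right. Place as right child of 32.
Insert 67: 67 > 12 → go right; 67 > 13 → go right; 67 > 14 → go right; 67 > 15 → go right; 67 > 17 → go right; 67 > 38 → go right; 67 > 64 → go right; 67 < 75 → go left; 67 > 66 → go right; 67 < 73 → go left. Place as left child of 73.

Leaves: 25, 36, 42, 67, 77 — 5 in total.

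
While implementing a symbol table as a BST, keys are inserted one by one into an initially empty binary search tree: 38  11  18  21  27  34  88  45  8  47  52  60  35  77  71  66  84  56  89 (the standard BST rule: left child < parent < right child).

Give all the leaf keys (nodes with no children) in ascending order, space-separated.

8 35 56 66 84 89

38: root
11: left child of 38 (depth 1)
18: right child of 11 (depth 2)
21: right child of 18 (depth 3)
27: right child of 21 (depth 4)
34: right child of 27 (depth 5)
88: right child of 38 (depth 1)
45: left child of 88 (depth 2)
8: left child of 11 (depth 2)
47: right child of 45 (depth 3)
52: right child of 47 (depth 4)
60: right child of 52 (depth 5)
35: right child of 34 (depth 6)
77: right child of 60 (depth 6)
71: left child of 77 (depth 7)
66: left child of 71 (depth 8)
84: right child of 77 (depth 7)
56: left child of 60 (depth 6)
89: right child of 88 (depth 2)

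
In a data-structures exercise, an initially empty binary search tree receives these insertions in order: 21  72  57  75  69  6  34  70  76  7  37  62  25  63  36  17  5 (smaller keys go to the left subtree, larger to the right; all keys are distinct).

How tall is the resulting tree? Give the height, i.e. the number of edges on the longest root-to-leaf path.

5

Resulting structure (node: left, right):
  21: L=6, R=72
  72: L=57, R=75
  57: L=34, R=69
  75: L=–, R=76
  69: L=62, R=70
  6: L=5, R=7
  34: L=25, R=37
  70: L=–, R=–
  76: L=–, R=–
  7: L=–, R=17
  37: L=36, R=–
  62: L=–, R=63
  25: L=–, R=–
  63: L=–, R=–
  36: L=–, R=–
  17: L=–, R=–
  5: L=–, R=–

The deepest node is 63 at depth 5.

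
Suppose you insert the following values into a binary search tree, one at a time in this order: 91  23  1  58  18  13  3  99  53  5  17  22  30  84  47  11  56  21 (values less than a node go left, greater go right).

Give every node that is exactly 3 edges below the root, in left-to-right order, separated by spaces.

18 53 84

Resulting structure (node: left, right):
  91: L=23, R=99
  23: L=1, R=58
  1: L=–, R=18
  58: L=53, R=84
  18: L=13, R=22
  13: L=3, R=17
  3: L=–, R=5
  99: L=–, R=–
  53: L=30, R=56
  5: L=–, R=11
  17: L=–, R=–
  22: L=21, R=–
  30: L=–, R=47
  84: L=–, R=–
  47: L=–, R=–
  11: L=–, R=–
  56: L=–, R=–
  21: L=–, R=–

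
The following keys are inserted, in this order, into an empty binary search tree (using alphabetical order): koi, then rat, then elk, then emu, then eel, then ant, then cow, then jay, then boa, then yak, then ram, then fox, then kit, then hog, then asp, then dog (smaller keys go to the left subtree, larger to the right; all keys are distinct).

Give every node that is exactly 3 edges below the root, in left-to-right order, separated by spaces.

koi: root
rat: right child of koi (depth 1)
elk: left child of koi (depth 1)
emu: right child of elk (depth 2)
eel: left child of elk (depth 2)
ant: left child of eel (depth 3)
cow: right child of ant (depth 4)
jay: right child of emu (depth 3)
boa: left child of cow (depth 5)
yak: right child of rat (depth 2)
ram: left child of rat (depth 2)
fox: left child of jay (depth 4)
kit: right child of jay (depth 4)
hog: right child of fox (depth 5)
asp: left child of boa (depth 6)
dog: right child of cow (depth 5)

ant jay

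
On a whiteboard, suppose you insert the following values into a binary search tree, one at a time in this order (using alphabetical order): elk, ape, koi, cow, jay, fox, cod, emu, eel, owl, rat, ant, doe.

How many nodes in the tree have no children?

elk: root
ape: left child of elk (depth 1)
koi: right child of elk (depth 1)
cow: right child of ape (depth 2)
jay: left child of koi (depth 2)
fox: left child of jay (depth 3)
cod: left child of cow (depth 3)
emu: left child of fox (depth 4)
eel: right child of cow (depth 3)
owl: right child of koi (depth 2)
rat: right child of owl (depth 3)
ant: left child of ape (depth 2)
doe: left child of eel (depth 4)

Leaves: ant, cod, doe, emu, rat — 5 in total.

5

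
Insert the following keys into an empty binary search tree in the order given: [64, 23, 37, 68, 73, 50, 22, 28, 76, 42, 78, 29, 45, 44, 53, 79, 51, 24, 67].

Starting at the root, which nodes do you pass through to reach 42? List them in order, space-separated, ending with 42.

64 23 37 50 42

64: root
23: left child of 64 (depth 1)
37: right child of 23 (depth 2)
68: right child of 64 (depth 1)
73: right child of 68 (depth 2)
50: right child of 37 (depth 3)
22: left child of 23 (depth 2)
28: left child of 37 (depth 3)
76: right child of 73 (depth 3)
42: left child of 50 (depth 4)
78: right child of 76 (depth 4)
29: right child of 28 (depth 4)
45: right child of 42 (depth 5)
44: left child of 45 (depth 6)
53: right child of 50 (depth 4)
79: right child of 78 (depth 5)
51: left child of 53 (depth 5)
24: left child of 28 (depth 4)
67: left child of 68 (depth 2)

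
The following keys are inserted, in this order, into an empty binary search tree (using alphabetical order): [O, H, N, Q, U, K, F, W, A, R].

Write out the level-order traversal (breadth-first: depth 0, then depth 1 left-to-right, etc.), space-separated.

O H Q F N U A K R W

Insert O: tree is empty, so O becomes the root.
Insert H: H < O → go left. Place as left child of O.
Insert N: N < O → go left; N > H → go right. Place as right child of H.
Insert Q: Q > O → go right. Place as right child of O.
Insert U: U > O → go right; U > Q → go right. Place as right child of Q.
Insert K: K < O → go left; K > H → go right; K < N → go left. Place as left child of N.
Insert F: F < O → go left; F < H → go left. Place as left child of H.
Insert W: W > O → go right; W > Q → go right; W > U → go right. Place as right child of U.
Insert A: A < O → go left; A < H → go left; A < F → go left. Place as left child of F.
Insert R: R > O → go right; R > Q → go right; R < U → go left. Place as left child of U.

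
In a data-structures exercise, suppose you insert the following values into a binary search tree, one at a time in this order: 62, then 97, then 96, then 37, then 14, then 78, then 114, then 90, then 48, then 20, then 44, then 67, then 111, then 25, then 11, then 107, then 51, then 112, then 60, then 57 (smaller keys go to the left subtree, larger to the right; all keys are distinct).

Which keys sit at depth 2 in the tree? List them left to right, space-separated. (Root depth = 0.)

14 48 96 114

62: root
97: right child of 62 (depth 1)
96: left child of 97 (depth 2)
37: left child of 62 (depth 1)
14: left child of 37 (depth 2)
78: left child of 96 (depth 3)
114: right child of 97 (depth 2)
90: right child of 78 (depth 4)
48: right child of 37 (depth 2)
20: right child of 14 (depth 3)
44: left child of 48 (depth 3)
67: left child of 78 (depth 4)
111: left child of 114 (depth 3)
25: right child of 20 (depth 4)
11: left child of 14 (depth 3)
107: left child of 111 (depth 4)
51: right child of 48 (depth 3)
112: right child of 111 (depth 4)
60: right child of 51 (depth 4)
57: left child of 60 (depth 5)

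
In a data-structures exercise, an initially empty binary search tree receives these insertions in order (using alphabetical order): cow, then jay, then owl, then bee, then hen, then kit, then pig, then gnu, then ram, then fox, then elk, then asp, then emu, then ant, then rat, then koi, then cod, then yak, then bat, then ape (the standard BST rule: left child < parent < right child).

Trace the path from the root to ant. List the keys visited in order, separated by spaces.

cow bee asp ant

cow: root
jay: right child of cow (depth 1)
owl: right child of jay (depth 2)
bee: left child of cow (depth 1)
hen: left child of jay (depth 2)
kit: left child of owl (depth 3)
pig: right child of owl (depth 3)
gnu: left child of hen (depth 3)
ram: right child of pig (depth 4)
fox: left child of gnu (depth 4)
elk: left child of fox (depth 5)
asp: left child of bee (depth 2)
emu: right child of elk (depth 6)
ant: left child of asp (depth 3)
rat: right child of ram (depth 5)
koi: right child of kit (depth 4)
cod: right child of bee (depth 2)
yak: right child of rat (depth 6)
bat: right child of asp (depth 3)
ape: right child of ant (depth 4)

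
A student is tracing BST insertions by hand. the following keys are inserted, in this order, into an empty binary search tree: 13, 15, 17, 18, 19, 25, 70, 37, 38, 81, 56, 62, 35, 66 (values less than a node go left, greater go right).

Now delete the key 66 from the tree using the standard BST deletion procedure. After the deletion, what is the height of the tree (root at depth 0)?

Insert 13: tree is empty, so 13 becomes the root.
Insert 15: 15 > 13 → go right. Place as right child of 13.
Insert 17: 17 > 13 → go right; 17 > 15 → go right. Place as right child of 15.
Insert 18: 18 > 13 → go right; 18 > 15 → go right; 18 > 17 → go right. Place as right child of 17.
Insert 19: 19 > 13 → go right; 19 > 15 → go right; 19 > 17 → go right; 19 > 18 → go right. Place as right child of 18.
Insert 25: 25 > 13 → go right; 25 > 15 → go right; 25 > 17 → go right; 25 > 18 → go right; 25 > 19 → go right. Place as right child of 19.
Insert 70: 70 > 13 → go right; 70 > 15 → go right; 70 > 17 → go right; 70 > 18 → go right; 70 > 19 → go right; 70 > 25 → go right. Place as right child of 25.
Insert 37: 37 > 13 → go right; 37 > 15 → go right; 37 > 17 → go right; 37 > 18 → go right; 37 > 19 → go right; 37 > 25 → go right; 37 < 70 → go left. Place as left child of 70.
Insert 38: 38 > 13 → go right; 38 > 15 → go right; 38 > 17 → go right; 38 > 18 → go right; 38 > 19 → go right; 38 > 25 → go right; 38 < 70 → go left; 38 > 37 → go right. Place as right child of 37.
Insert 81: 81 > 13 → go right; 81 > 15 → go right; 81 > 17 → go right; 81 > 18 → go right; 81 > 19 → go right; 81 > 25 → go right; 81 > 70 → go right. Place as right child of 70.
Insert 56: 56 > 13 → go right; 56 > 15 → go right; 56 > 17 → go right; 56 > 18 → go right; 56 > 19 → go right; 56 > 25 → go right; 56 < 70 → go left; 56 > 37 → go right; 56 > 38 → go right. Place as right child of 38.
Insert 62: 62 > 13 → go right; 62 > 15 → go right; 62 > 17 → go right; 62 > 18 → go right; 62 > 19 → go right; 62 > 25 → go right; 62 < 70 → go left; 62 > 37 → go right; 62 > 38 → go right; 62 > 56 → go right. Place as right child of 56.
Insert 35: 35 > 13 → go right; 35 > 15 → go right; 35 > 17 → go right; 35 > 18 → go right; 35 > 19 → go right; 35 > 25 → go right; 35 < 70 → go left; 35 < 37 → go left. Place as left child of 37.
Insert 66: 66 > 13 → go right; 66 > 15 → go right; 66 > 17 → go right; 66 > 18 → go right; 66 > 19 → go right; 66 > 25 → go right; 66 < 70 → go left; 66 > 37 → go right; 66 > 38 → go right; 66 > 56 → go right; 66 > 62 → go right. Place as right child of 62.

Delete 66 (at most one child — splice it out).
After deletion, deepest node is 62 at depth 10.

10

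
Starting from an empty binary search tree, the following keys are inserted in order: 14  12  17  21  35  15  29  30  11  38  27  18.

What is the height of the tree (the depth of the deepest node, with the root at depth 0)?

Insert 14: tree is empty, so 14 becomes the root.
Insert 12: 12 < 14 → go left. Place as left child of 14.
Insert 17: 17 > 14 → go right. Place as right child of 14.
Insert 21: 21 > 14 → go right; 21 > 17 → go right. Place as right child of 17.
Insert 35: 35 > 14 → go right; 35 > 17 → go right; 35 > 21 → go right. Place as right child of 21.
Insert 15: 15 > 14 → go right; 15 < 17 → go left. Place as left child of 17.
Insert 29: 29 > 14 → go right; 29 > 17 → go right; 29 > 21 → go right; 29 < 35 → go left. Place as left child of 35.
Insert 30: 30 > 14 → go right; 30 > 17 → go right; 30 > 21 → go right; 30 < 35 → go left; 30 > 29 → go right. Place as right child of 29.
Insert 11: 11 < 14 → go left; 11 < 12 → go left. Place as left child of 12.
Insert 38: 38 > 14 → go right; 38 > 17 → go right; 38 > 21 → go right; 38 > 35 → go right. Place as right child of 35.
Insert 27: 27 > 14 → go right; 27 > 17 → go right; 27 > 21 → go right; 27 < 35 → go left; 27 < 29 → go left. Place as left child of 29.
Insert 18: 18 > 14 → go right; 18 > 17 → go right; 18 < 21 → go left. Place as left child of 21.

The deepest node is 30 at depth 5.

5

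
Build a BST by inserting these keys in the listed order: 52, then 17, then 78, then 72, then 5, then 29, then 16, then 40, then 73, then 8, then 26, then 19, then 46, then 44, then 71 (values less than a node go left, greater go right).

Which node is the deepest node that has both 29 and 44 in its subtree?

52: root
17: left child of 52 (depth 1)
78: right child of 52 (depth 1)
72: left child of 78 (depth 2)
5: left child of 17 (depth 2)
29: right child of 17 (depth 2)
16: right child of 5 (depth 3)
40: right child of 29 (depth 3)
73: right child of 72 (depth 3)
8: left child of 16 (depth 4)
26: left child of 29 (depth 3)
19: left child of 26 (depth 4)
46: right child of 40 (depth 4)
44: left child of 46 (depth 5)
71: left child of 72 (depth 3)

Path to 29: 52 → 17 → 29
Path to 44: 52 → 17 → 29 → 40 → 46 → 44
29 lies on both paths and is an ancestor of the other node.

29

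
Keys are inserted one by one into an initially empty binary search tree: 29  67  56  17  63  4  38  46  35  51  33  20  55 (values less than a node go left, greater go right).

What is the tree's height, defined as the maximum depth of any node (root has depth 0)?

Insert 29: tree is empty, so 29 becomes the root.
Insert 67: 67 > 29 → go right. Place as right child of 29.
Insert 56: 56 > 29 → go right; 56 < 67 → go left. Place as left child of 67.
Insert 17: 17 < 29 → go left. Place as left child of 29.
Insert 63: 63 > 29 → go right; 63 < 67 → go left; 63 > 56 → go right. Place as right child of 56.
Insert 4: 4 < 29 → go left; 4 < 17 → go left. Place as left child of 17.
Insert 38: 38 > 29 → go right; 38 < 67 → go left; 38 < 56 → go left. Place as left child of 56.
Insert 46: 46 > 29 → go right; 46 < 67 → go left; 46 < 56 → go left; 46 > 38 → go right. Place as right child of 38.
Insert 35: 35 > 29 → go right; 35 < 67 → go left; 35 < 56 → go left; 35 < 38 → go left. Place as left child of 38.
Insert 51: 51 > 29 → go right; 51 < 67 → go left; 51 < 56 → go left; 51 > 38 → go right; 51 > 46 → go right. Place as right child of 46.
Insert 33: 33 > 29 → go right; 33 < 67 → go left; 33 < 56 → go left; 33 < 38 → go left; 33 < 35 → go left. Place as left child of 35.
Insert 20: 20 < 29 → go left; 20 > 17 → go right. Place as right child of 17.
Insert 55: 55 > 29 → go right; 55 < 67 → go left; 55 < 56 → go left; 55 > 38 → go right; 55 > 46 → go right; 55 > 51 → go right. Place as right child of 51.

The deepest node is 55 at depth 6.

6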